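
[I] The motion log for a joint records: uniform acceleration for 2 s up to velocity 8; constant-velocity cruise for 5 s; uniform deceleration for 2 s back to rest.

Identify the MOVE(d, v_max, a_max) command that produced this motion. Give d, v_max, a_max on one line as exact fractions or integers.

a_max = 8/2 = 4
d_a = ½·8·2 = 8; d_c = 8·5 = 40
d = 2·8 + 40 = 56
t_c = 5 > 0 so v_max = 8

d=56 v_max=8 a_max=4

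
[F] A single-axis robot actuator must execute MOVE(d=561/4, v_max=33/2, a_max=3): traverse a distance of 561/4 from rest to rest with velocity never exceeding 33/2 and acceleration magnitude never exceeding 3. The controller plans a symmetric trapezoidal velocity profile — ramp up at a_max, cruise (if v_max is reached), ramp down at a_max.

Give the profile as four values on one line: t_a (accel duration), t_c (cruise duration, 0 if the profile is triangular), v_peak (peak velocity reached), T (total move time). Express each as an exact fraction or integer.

t_a=11/2 t_c=3 v_peak=33/2 T=14

(v_max)²/a_max = (33/2)²/3 = 363/4
561/4 ≥ 363/4 so v_max reached
t_a = (33/2)/3 = 11/2; v_peak = 33/2
d_cruise = 561/4 − 363/4 = 99/2; t_c = (99/2)/(33/2) = 3
T = 2·11/2 + 3 = 14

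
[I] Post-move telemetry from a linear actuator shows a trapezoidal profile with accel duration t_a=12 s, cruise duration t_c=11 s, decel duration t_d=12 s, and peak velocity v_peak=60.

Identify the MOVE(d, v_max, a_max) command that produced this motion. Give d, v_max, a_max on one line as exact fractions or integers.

a_max = 60/12 = 5
d_a = ½·60·12 = 360; d_c = 60·11 = 660
d = 2·360 + 660 = 1380
t_c = 11 > 0 so v_max = 60

d=1380 v_max=60 a_max=5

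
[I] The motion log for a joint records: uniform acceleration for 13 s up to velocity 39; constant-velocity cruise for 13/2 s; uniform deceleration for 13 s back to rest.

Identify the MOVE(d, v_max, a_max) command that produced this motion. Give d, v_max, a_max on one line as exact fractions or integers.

d=1521/2 v_max=39 a_max=3

a_max = 39/13 = 3
d_a = ½·39·13 = 507/2; d_c = 39·13/2 = 507/2
d = 2·507/2 + 507/2 = 1521/2
t_c = 13/2 > 0 ⇒ limit active, v_max = 39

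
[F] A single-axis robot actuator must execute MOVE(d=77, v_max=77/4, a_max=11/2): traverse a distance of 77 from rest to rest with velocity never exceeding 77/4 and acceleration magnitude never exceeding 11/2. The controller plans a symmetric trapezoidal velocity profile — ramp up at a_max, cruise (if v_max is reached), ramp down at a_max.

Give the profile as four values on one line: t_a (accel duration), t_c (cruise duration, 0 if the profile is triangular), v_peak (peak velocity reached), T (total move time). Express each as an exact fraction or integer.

t_a=7/2 t_c=1/2 v_peak=77/4 T=15/2

vₘ²/aₘ = (77/4)²/(11/2) = 539/8
77 ≥ 539/8 ⇒ cruise phase
t_a = (77/4)/(11/2) = 7/2; v_peak = 77/4
d_cruise = 77 − 539/8 = 77/8; t_c = (77/8)/(77/4) = 1/2
T = 2·7/2 + 1/2 = 15/2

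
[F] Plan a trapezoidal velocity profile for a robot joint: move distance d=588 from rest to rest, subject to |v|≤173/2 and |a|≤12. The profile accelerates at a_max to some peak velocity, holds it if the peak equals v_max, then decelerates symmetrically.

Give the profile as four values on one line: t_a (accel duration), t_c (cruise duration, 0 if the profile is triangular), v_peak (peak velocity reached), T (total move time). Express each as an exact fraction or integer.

v_max²/a_max = (173/2)²/12 = 29929/48
588 < 29929/48 so t_c = 0
v_peak = √(588·12) = √7056 = 84
t_a = 84/12 = 7; t_c = 0
T = 2·7 = 14

t_a=7 t_c=0 v_peak=84 T=14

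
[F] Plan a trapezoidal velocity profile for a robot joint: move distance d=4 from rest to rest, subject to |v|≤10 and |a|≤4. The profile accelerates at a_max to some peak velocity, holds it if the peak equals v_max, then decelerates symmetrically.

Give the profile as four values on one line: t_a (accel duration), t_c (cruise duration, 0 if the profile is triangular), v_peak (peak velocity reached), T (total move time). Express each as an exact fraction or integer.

v_max²/a_max = 10²/4 = 25
4 < 25 so t_c = 0
v_peak = √(4·4) = √16 = 4
t_a = 4/4 = 1; t_c = 0
T = 2·1 = 2

t_a=1 t_c=0 v_peak=4 T=2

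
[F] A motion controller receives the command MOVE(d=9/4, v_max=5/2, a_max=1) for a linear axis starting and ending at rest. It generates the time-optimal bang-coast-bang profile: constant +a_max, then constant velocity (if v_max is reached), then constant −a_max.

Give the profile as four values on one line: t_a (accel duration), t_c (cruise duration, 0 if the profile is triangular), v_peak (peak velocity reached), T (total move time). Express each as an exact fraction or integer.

(v_max)²/a_max = (5/2)²/1 = 25/4
9/4 < 25/4 so t_c = 0
v_peak = √(9/4·1) = √(9/4) = 3/2
t_a = (3/2)/1 = 3/2; t_c = 0
T = 2·3/2 = 3

t_a=3/2 t_c=0 v_peak=3/2 T=3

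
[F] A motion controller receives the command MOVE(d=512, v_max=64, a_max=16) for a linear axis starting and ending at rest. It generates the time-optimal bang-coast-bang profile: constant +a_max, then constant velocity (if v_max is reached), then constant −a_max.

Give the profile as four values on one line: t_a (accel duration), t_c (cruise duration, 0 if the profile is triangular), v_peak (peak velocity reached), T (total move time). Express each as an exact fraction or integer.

t_a=4 t_c=4 v_peak=64 T=12

v_max²/a_max = 64²/16 = 256
512 ≥ 256 ⇒ cruise phase
t_a = 64/16 = 4; v_peak = 64
d_cruise = 512 − 256 = 256; t_c = 256/64 = 4
T = 2·4 + 4 = 12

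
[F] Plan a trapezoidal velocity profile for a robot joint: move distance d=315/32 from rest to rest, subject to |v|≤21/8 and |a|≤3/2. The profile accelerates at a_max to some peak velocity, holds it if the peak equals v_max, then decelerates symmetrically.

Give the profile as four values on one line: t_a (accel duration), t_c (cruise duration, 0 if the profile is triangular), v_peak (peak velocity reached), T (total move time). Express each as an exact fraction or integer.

t_a=7/4 t_c=2 v_peak=21/8 T=11/2

vₘ²/aₘ = (21/8)²/(3/2) = 147/32
315/32 ≥ 147/32 → trapezoidal
t_a = (21/8)/(3/2) = 7/4; v_peak = 21/8
d_cruise = 315/32 − 147/32 = 21/4; t_c = (21/4)/(21/8) = 2
T = 2·7/4 + 2 = 11/2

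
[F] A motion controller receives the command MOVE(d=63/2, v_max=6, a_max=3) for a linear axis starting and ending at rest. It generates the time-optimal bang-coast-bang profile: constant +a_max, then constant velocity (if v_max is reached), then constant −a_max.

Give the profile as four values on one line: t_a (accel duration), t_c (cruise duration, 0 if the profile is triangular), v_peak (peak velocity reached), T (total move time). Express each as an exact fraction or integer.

v_max²/a_max = 6²/3 = 12
63/2 ≥ 12 → trapezoidal
t_a = 6/3 = 2; v_peak = 6
d_cruise = 63/2 − 12 = 39/2; t_c = (39/2)/6 = 13/4
T = 2·2 + 13/4 = 29/4

t_a=2 t_c=13/4 v_peak=6 T=29/4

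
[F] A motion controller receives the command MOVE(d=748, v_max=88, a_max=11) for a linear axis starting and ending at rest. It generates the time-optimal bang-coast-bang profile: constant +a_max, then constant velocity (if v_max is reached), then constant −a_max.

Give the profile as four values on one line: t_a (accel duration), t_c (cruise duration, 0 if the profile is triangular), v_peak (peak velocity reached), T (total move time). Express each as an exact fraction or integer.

vₘ²/aₘ = 88²/11 = 704
748 ≥ 704 → trapezoidal
t_a = 88/11 = 8; v_peak = 88
d_cruise = 748 − 704 = 44; t_c = 44/88 = 1/2
T = 2·8 + 1/2 = 33/2

t_a=8 t_c=1/2 v_peak=88 T=33/2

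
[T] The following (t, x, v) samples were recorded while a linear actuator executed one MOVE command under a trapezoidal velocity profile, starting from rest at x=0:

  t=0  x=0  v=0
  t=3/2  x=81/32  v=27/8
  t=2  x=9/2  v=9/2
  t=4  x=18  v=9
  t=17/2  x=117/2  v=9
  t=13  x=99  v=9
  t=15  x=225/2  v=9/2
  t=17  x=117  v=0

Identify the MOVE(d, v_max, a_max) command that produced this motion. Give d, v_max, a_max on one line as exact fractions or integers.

final state: t=17, x=117, v=0 → d = 117
a_max = (27/8−0)/(3/2−0) = 9/4
max v = 9 over t∈[4,13] → v_max = 9
check: 9·(4+9) = 117 ✓

d=117 v_max=9 a_max=9/4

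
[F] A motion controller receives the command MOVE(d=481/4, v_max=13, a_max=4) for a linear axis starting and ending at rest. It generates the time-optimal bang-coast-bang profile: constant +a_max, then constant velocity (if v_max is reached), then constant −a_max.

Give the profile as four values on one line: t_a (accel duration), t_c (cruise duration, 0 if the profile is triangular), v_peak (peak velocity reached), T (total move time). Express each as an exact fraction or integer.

vₘ²/aₘ = 13²/4 = 169/4
481/4 ≥ 169/4 ⇒ cruise phase
t_a = 13/4; v_peak = 13
d_cruise = 481/4 − 169/4 = 78; t_c = 78/13 = 6
T = 2·13/4 + 6 = 25/2

t_a=13/4 t_c=6 v_peak=13 T=25/2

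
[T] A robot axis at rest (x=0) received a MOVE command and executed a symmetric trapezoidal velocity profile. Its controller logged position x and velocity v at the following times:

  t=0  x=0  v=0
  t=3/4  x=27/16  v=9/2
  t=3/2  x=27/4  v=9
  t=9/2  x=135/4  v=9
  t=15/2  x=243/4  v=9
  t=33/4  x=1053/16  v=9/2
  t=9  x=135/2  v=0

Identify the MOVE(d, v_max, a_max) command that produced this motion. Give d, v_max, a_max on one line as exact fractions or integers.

d=135/2 v_max=9 a_max=6

final state: t=9, x=135/2, v=0 → d = 135/2
a_max = (9/2−0)/(3/4−0) = 6
max v = 9 over t∈[3/2,15/2] → v_max = 9
check: 9·(3/2+6) = 135/2 ✓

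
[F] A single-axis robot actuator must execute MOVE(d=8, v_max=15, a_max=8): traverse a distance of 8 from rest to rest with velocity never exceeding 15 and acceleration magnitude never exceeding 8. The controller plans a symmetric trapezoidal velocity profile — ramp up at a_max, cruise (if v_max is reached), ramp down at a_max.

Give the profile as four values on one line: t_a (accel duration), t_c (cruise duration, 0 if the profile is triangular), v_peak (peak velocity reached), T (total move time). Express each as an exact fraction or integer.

v_max²/a_max = 15²/8 = 225/8
8 < 225/8 → triangular
v_peak = √(8·8) = √64 = 8
t_a = 8/8 = 1; t_c = 0
T = 2·1 = 2

t_a=1 t_c=0 v_peak=8 T=2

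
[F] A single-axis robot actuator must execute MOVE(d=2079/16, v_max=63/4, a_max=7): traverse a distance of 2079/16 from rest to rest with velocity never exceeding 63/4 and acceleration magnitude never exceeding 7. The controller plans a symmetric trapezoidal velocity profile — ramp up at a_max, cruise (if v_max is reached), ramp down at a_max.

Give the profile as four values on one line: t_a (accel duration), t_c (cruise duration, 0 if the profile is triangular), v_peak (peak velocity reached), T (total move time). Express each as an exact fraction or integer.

v_max²/a_max = (63/4)²/7 = 567/16
2079/16 ≥ 567/16 ⇒ cruise phase
t_a = (63/4)/7 = 9/4; v_peak = 63/4
d_cruise = 2079/16 − 567/16 = 189/2; t_c = (189/2)/(63/4) = 6
T = 2·9/4 + 6 = 21/2

t_a=9/4 t_c=6 v_peak=63/4 T=21/2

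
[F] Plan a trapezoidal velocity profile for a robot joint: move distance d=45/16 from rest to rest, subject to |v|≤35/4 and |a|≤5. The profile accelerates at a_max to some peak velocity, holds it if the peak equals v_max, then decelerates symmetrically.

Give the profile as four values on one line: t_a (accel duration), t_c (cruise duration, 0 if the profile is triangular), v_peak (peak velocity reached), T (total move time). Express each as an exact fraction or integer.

t_a=3/4 t_c=0 v_peak=15/4 T=3/2

vₘ²/aₘ = (35/4)²/5 = 245/16
45/16 < 245/16 ⇒ no cruise
v_peak = √(45/16·5) = √(225/16) = 15/4
t_a = (15/4)/5 = 3/4; t_c = 0
T = 2·3/4 = 3/2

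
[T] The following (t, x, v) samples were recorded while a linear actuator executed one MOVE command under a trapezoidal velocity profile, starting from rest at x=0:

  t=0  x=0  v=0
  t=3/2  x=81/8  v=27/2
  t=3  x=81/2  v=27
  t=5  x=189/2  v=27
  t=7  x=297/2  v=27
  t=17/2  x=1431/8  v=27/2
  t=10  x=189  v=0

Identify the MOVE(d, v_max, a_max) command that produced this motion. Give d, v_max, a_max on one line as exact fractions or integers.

d=189 v_max=27 a_max=9

final state: t=10, x=189, v=0 → d = 189
a_max = (27/2−0)/(3/2−0) = 9
max v = 27 over t∈[3,7] → v_max = 27
check: 27·(3+4) = 189 ✓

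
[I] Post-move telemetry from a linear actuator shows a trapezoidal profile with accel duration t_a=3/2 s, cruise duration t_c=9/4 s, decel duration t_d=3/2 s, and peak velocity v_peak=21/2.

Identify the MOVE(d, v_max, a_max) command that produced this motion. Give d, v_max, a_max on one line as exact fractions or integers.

a_max = (21/2)/(3/2) = 7
d_a = ½·21/2·3/2 = 63/8; d_c = 21/2·9/4 = 189/8
d = 2·63/8 + 189/8 = 315/8
t_c = 9/4 > 0 ⇒ limit active, v_max = 21/2

d=315/8 v_max=21/2 a_max=7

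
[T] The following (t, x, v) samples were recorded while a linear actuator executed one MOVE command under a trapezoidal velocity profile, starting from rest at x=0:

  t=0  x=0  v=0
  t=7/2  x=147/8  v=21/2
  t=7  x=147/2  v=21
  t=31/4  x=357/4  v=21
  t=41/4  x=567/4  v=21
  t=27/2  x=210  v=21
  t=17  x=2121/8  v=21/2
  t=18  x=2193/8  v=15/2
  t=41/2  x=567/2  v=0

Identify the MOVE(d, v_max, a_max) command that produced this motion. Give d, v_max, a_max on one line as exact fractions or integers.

final state: t=41/2, x=567/2, v=0 → d = 567/2
a_max = (21/2−0)/(7/2−0) = 3
max v = 21 over t∈[7,27/2] → v_max = 21
check: 21·(7+13/2) = 567/2 ✓

d=567/2 v_max=21 a_max=3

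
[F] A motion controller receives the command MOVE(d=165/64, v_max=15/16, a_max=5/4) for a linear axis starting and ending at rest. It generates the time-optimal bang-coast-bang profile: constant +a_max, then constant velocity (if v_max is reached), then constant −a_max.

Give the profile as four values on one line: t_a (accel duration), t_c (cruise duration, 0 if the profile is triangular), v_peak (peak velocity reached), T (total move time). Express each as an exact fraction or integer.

vₘ²/aₘ = (15/16)²/(5/4) = 45/64
165/64 ≥ 45/64 ⇒ cruise phase
t_a = (15/16)/(5/4) = 3/4; v_peak = 15/16
d_cruise = 165/64 − 45/64 = 15/8; t_c = (15/8)/(15/16) = 2
T = 2·3/4 + 2 = 7/2

t_a=3/4 t_c=2 v_peak=15/16 T=7/2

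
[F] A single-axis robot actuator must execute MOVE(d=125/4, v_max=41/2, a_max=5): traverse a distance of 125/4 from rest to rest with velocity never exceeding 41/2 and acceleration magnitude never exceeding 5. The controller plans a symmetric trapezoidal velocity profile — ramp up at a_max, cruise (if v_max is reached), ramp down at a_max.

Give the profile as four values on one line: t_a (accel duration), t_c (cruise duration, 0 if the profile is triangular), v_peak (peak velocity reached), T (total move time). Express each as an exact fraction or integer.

vₘ²/aₘ = (41/2)²/5 = 1681/20
125/4 < 1681/20 → triangular
v_peak = √(125/4·5) = √(625/4) = 25/2
t_a = (25/2)/5 = 5/2; t_c = 0
T = 2·5/2 = 5

t_a=5/2 t_c=0 v_peak=25/2 T=5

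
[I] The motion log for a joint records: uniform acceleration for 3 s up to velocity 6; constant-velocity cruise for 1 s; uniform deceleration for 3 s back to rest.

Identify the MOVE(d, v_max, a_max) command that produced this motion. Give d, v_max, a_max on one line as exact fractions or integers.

d=24 v_max=6 a_max=2

a_max = 6/3 = 2
d_a = ½·6·3 = 9; d_c = 6·1 = 6
d = 2·9 + 6 = 24
t_c = 1 > 0 → v_max = v_peak = 6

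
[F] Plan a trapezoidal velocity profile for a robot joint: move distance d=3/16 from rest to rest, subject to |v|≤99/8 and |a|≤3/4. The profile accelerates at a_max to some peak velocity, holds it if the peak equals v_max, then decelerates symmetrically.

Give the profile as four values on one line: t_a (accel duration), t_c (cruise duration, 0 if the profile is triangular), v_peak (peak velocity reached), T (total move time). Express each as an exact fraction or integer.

v_max²/a_max = (99/8)²/(3/4) = 3267/16
3/16 < 3267/16 so t_c = 0
v_peak = √(3/16·3/4) = √(9/64) = 3/8
t_a = (3/8)/(3/4) = 1/2; t_c = 0
T = 2·1/2 = 1

t_a=1/2 t_c=0 v_peak=3/8 T=1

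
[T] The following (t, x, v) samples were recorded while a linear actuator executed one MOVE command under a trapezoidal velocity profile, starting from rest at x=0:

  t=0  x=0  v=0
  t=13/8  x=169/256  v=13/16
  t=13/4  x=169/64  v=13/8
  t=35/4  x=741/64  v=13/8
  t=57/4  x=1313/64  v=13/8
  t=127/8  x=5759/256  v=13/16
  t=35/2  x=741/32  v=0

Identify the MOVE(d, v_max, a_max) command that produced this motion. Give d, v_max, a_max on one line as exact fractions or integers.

final state: t=35/2, x=741/32, v=0 → d = 741/32
a_max = (13/16−0)/(13/8−0) = 1/2
max v = 13/8 over t∈[13/4,57/4] → v_max = 13/8
check: 13/8·(13/4+11) = 741/32 ✓

d=741/32 v_max=13/8 a_max=1/2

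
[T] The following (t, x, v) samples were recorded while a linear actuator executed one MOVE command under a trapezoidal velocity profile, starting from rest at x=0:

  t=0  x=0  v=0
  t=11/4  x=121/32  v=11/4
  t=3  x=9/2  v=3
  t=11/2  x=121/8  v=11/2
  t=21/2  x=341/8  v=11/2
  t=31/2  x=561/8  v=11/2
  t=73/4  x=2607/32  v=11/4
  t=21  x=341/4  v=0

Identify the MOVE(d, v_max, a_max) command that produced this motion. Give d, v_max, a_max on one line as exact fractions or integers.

d=341/4 v_max=11/2 a_max=1

final state: t=21, x=341/4, v=0 → d = 341/4
a_max = (11/4−0)/(11/4−0) = 1
max v = 11/2 over t∈[11/2,31/2] → v_max = 11/2
check: 11/2·(11/2+10) = 341/4 ✓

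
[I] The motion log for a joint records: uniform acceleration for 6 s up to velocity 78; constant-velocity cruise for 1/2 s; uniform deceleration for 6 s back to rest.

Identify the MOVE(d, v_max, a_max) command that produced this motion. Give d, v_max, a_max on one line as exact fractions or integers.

d=507 v_max=78 a_max=13

a_max = 78/6 = 13
d_a = ½·78·6 = 234; d_c = 78·1/2 = 39
d = 2·234 + 39 = 507
t_c = 1/2 > 0 ⇒ limit active, v_max = 78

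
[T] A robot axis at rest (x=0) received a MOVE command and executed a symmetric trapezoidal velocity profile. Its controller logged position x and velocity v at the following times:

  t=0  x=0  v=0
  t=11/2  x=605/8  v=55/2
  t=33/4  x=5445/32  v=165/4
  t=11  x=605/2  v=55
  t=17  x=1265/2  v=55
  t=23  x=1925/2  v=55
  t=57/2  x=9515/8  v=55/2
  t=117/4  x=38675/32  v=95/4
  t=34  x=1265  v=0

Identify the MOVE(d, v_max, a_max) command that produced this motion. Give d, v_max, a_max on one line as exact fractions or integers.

d=1265 v_max=55 a_max=5

final state: t=34, x=1265, v=0 → d = 1265
a_max = (55/2−0)/(11/2−0) = 5
max v = 55 over t∈[11,23] → v_max = 55
check: 55·(11+12) = 1265 ✓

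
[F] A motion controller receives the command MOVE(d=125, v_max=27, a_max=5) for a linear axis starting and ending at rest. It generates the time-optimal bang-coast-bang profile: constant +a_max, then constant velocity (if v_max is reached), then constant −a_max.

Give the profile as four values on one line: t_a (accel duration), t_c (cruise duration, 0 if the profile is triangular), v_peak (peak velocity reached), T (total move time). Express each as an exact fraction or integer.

t_a=5 t_c=0 v_peak=25 T=10

v_max²/a_max = 27²/5 = 729/5
125 < 729/5 so t_c = 0
v_peak = √(125·5) = √625 = 25
t_a = 25/5 = 5; t_c = 0
T = 2·5 = 10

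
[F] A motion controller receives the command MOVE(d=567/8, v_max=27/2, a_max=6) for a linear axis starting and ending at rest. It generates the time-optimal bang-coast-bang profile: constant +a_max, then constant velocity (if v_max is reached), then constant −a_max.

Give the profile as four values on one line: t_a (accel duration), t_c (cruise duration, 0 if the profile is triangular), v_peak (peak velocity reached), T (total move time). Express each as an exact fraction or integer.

(v_max)²/a_max = (27/2)²/6 = 243/8
567/8 ≥ 243/8 ⇒ cruise phase
t_a = (27/2)/6 = 9/4; v_peak = 27/2
d_cruise = 567/8 − 243/8 = 81/2; t_c = (81/2)/(27/2) = 3
T = 2·9/4 + 3 = 15/2

t_a=9/4 t_c=3 v_peak=27/2 T=15/2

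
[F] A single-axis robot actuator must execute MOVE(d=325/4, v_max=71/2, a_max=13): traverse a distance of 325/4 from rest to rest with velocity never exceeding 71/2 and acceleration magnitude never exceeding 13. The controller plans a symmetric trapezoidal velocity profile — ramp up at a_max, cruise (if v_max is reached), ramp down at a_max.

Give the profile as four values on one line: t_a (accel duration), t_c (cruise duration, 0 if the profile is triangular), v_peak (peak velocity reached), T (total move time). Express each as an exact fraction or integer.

t_a=5/2 t_c=0 v_peak=65/2 T=5

vₘ²/aₘ = (71/2)²/13 = 5041/52
325/4 < 5041/52 so t_c = 0
v_peak = √(325/4·13) = √(4225/4) = 65/2
t_a = (65/2)/13 = 5/2; t_c = 0
T = 2·5/2 = 5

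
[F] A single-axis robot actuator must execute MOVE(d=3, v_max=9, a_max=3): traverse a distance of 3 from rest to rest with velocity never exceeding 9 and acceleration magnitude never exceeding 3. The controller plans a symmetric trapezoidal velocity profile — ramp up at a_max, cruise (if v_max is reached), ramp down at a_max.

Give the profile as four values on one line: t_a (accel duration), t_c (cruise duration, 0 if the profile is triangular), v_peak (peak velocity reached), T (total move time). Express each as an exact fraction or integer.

t_a=1 t_c=0 v_peak=3 T=2

vₘ²/aₘ = 9²/3 = 27
3 < 27 → triangular
v_peak = √(3·3) = √9 = 3
t_a = 3/3 = 1; t_c = 0
T = 2·1 = 2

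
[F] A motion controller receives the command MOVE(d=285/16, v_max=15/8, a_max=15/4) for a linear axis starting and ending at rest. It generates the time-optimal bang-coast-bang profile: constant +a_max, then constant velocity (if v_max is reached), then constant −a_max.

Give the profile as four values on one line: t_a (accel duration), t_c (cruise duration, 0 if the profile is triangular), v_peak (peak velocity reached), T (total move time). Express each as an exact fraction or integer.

(v_max)²/a_max = (15/8)²/(15/4) = 15/16
285/16 ≥ 15/16 → trapezoidal
t_a = (15/8)/(15/4) = 1/2; v_peak = 15/8
d_cruise = 285/16 − 15/16 = 135/8; t_c = (135/8)/(15/8) = 9
T = 2·1/2 + 9 = 10

t_a=1/2 t_c=9 v_peak=15/8 T=10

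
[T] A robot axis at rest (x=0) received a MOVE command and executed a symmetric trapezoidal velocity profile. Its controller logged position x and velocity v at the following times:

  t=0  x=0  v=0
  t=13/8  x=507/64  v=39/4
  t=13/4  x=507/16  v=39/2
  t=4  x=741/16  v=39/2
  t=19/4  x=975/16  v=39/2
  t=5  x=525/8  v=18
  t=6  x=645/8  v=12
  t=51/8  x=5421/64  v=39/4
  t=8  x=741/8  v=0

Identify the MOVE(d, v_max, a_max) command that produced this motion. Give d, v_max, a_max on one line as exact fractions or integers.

d=741/8 v_max=39/2 a_max=6

final state: t=8, x=741/8, v=0 → d = 741/8
a_max = (39/4−0)/(13/8−0) = 6
max v = 39/2 over t∈[13/4,19/4] → v_max = 39/2
check: 39/2·(13/4+3/2) = 741/8 ✓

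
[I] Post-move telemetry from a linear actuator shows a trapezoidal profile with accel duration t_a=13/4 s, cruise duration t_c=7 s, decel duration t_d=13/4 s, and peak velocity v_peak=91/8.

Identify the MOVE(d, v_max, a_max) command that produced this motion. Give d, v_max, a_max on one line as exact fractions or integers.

d=3731/32 v_max=91/8 a_max=7/2

a_max = (91/8)/(13/4) = 7/2
d_a = ½·91/8·13/4 = 1183/64; d_c = 91/8·7 = 637/8
d = 2·1183/64 + 637/8 = 3731/32
t_c = 7 > 0 so v_max = 91/8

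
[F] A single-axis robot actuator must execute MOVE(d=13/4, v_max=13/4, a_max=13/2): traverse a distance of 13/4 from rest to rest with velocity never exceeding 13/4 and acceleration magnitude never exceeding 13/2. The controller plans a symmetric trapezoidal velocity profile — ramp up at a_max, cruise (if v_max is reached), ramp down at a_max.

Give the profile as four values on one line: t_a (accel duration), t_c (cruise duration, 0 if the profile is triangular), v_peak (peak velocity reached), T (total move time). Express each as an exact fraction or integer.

v_max²/a_max = (13/4)²/(13/2) = 13/8
13/4 ≥ 13/8 so v_max reached
t_a = (13/4)/(13/2) = 1/2; v_peak = 13/4
d_cruise = 13/4 − 13/8 = 13/8; t_c = (13/8)/(13/4) = 1/2
T = 2·1/2 + 1/2 = 3/2

t_a=1/2 t_c=1/2 v_peak=13/4 T=3/2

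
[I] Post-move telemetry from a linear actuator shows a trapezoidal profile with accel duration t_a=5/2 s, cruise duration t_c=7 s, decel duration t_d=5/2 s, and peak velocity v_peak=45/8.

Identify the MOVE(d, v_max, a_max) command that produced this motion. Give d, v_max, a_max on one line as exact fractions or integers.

a_max = (45/8)/(5/2) = 9/4
d_a = ½·45/8·5/2 = 225/32; d_c = 45/8·7 = 315/8
d = 2·225/32 + 315/8 = 855/16
t_c = 7 > 0 → v_max = v_peak = 45/8

d=855/16 v_max=45/8 a_max=9/4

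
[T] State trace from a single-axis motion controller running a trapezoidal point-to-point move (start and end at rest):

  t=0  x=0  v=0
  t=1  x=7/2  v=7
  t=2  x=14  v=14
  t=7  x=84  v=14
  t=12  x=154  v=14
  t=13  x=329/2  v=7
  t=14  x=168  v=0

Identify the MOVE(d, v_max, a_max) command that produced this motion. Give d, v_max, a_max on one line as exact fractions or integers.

d=168 v_max=14 a_max=7

final state: t=14, x=168, v=0 → d = 168
a_max = (7−0)/(1−0) = 7
max v = 14 over t∈[2,12] → v_max = 14
check: 14·(2+10) = 168 ✓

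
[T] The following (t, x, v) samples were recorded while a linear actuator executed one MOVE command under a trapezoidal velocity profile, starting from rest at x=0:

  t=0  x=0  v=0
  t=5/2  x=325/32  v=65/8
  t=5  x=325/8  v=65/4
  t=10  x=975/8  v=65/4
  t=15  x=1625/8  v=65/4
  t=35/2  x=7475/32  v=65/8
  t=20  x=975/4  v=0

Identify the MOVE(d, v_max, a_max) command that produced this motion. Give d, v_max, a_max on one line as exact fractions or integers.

final state: t=20, x=975/4, v=0 → d = 975/4
a_max = (65/8−0)/(5/2−0) = 13/4
max v = 65/4 over t∈[5,15] → v_max = 65/4
check: 65/4·(5+10) = 975/4 ✓

d=975/4 v_max=65/4 a_max=13/4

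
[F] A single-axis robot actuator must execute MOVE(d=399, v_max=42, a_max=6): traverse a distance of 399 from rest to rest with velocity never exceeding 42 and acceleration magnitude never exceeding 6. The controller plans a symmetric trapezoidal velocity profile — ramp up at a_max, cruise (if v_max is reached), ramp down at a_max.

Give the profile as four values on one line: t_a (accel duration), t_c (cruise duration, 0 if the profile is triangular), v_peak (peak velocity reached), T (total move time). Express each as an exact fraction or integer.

t_a=7 t_c=5/2 v_peak=42 T=33/2

(v_max)²/a_max = 42²/6 = 294
399 ≥ 294 → trapezoidal
t_a = 42/6 = 7; v_peak = 42
d_cruise = 399 − 294 = 105; t_c = 105/42 = 5/2
T = 2·7 + 5/2 = 33/2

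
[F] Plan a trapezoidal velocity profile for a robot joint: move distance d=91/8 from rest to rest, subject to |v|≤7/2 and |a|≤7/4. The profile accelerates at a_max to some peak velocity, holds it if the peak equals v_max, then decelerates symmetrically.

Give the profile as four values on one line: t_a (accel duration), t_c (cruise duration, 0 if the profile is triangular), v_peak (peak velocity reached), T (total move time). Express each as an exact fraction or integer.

t_a=2 t_c=5/4 v_peak=7/2 T=21/4

vₘ²/aₘ = (7/2)²/(7/4) = 7
91/8 ≥ 7 ⇒ cruise phase
t_a = (7/2)/(7/4) = 2; v_peak = 7/2
d_cruise = 91/8 − 7 = 35/8; t_c = (35/8)/(7/2) = 5/4
T = 2·2 + 5/4 = 21/4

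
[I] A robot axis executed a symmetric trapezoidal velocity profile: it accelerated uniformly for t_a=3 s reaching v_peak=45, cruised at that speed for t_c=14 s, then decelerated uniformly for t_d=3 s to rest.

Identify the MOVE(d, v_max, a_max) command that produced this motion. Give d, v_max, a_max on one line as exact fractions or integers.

d=765 v_max=45 a_max=15

a_max = 45/3 = 15
d_a = ½·45·3 = 135/2; d_c = 45·14 = 630
d = 2·135/2 + 630 = 765
t_c = 14 > 0 ⇒ limit active, v_max = 45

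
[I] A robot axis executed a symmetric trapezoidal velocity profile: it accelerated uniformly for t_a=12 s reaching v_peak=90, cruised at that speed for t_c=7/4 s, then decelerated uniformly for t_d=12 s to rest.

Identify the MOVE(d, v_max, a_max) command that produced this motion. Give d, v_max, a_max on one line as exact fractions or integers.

d=2475/2 v_max=90 a_max=15/2

a_max = 90/12 = 15/2
d_a = ½·90·12 = 540; d_c = 90·7/4 = 315/2
d = 2·540 + 315/2 = 2475/2
t_c = 7/4 > 0 so v_max = 90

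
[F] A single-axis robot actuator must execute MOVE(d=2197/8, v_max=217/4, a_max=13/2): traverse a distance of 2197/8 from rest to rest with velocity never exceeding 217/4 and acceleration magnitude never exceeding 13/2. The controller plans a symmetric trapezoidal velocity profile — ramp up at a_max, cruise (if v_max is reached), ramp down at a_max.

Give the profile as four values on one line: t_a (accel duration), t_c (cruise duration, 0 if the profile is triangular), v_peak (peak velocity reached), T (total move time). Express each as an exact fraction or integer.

t_a=13/2 t_c=0 v_peak=169/4 T=13

(v_max)²/a_max = (217/4)²/(13/2) = 47089/104
2197/8 < 47089/104 ⇒ no cruise
v_peak = √(2197/8·13/2) = √(28561/16) = 169/4
t_a = (169/4)/(13/2) = 13/2; t_c = 0
T = 2·13/2 = 13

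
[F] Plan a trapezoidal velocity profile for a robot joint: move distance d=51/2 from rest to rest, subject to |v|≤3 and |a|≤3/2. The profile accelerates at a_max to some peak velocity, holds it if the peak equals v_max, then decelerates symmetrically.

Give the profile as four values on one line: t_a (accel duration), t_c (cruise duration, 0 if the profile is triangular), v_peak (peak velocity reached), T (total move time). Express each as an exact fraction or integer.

t_a=2 t_c=13/2 v_peak=3 T=21/2

(v_max)²/a_max = 3²/(3/2) = 6
51/2 ≥ 6 → trapezoidal
t_a = 3/(3/2) = 2; v_peak = 3
d_cruise = 51/2 − 6 = 39/2; t_c = (39/2)/3 = 13/2
T = 2·2 + 13/2 = 21/2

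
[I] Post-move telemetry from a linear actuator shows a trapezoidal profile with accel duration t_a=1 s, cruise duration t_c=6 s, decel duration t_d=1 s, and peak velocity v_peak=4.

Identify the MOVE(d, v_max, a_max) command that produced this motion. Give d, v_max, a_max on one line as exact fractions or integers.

d=28 v_max=4 a_max=4

a_max = 4/1 = 4
d_a = ½·4·1 = 2; d_c = 4·6 = 24
d = 2·2 + 24 = 28
t_c = 6 > 0 ⇒ limit active, v_max = 4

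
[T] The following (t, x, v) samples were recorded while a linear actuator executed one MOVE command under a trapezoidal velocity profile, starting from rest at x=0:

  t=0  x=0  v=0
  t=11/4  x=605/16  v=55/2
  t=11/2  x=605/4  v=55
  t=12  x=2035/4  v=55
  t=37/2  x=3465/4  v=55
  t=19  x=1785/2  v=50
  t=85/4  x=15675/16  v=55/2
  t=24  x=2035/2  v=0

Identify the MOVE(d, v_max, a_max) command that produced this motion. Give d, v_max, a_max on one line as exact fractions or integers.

final state: t=24, x=2035/2, v=0 → d = 2035/2
a_max = (55/2−0)/(11/4−0) = 10
max v = 55 over t∈[11/2,37/2] → v_max = 55
check: 55·(11/2+13) = 2035/2 ✓

d=2035/2 v_max=55 a_max=10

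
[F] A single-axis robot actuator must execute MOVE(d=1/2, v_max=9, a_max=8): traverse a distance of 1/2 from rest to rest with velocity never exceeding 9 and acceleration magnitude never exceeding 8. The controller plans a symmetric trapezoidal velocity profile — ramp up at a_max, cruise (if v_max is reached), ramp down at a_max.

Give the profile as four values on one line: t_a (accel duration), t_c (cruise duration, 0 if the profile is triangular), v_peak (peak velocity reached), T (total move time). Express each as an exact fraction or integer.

t_a=1/4 t_c=0 v_peak=2 T=1/2

(v_max)²/a_max = 9²/8 = 81/8
1/2 < 81/8 so t_c = 0
v_peak = √(1/2·8) = √4 = 2
t_a = 2/8 = 1/4; t_c = 0
T = 2·1/4 = 1/2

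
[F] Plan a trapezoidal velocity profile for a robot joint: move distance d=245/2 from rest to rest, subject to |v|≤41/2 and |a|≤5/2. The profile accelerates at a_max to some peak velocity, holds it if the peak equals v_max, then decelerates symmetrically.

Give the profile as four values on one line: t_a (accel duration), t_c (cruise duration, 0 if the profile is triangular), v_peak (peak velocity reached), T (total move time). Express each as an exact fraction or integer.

v_max²/a_max = (41/2)²/(5/2) = 1681/10
245/2 < 1681/10 so t_c = 0
v_peak = √(245/2·5/2) = √(1225/4) = 35/2
t_a = (35/2)/(5/2) = 7; t_c = 0
T = 2·7 = 14

t_a=7 t_c=0 v_peak=35/2 T=14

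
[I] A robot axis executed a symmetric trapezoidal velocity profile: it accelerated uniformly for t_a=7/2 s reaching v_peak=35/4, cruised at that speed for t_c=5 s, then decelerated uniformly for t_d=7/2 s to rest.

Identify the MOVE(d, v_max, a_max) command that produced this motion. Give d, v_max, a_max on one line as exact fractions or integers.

a_max = (35/4)/(7/2) = 5/2
d_a = ½·35/4·7/2 = 245/16; d_c = 35/4·5 = 175/4
d = 2·245/16 + 175/4 = 595/8
t_c = 5 > 0 → v_max = v_peak = 35/4

d=595/8 v_max=35/4 a_max=5/2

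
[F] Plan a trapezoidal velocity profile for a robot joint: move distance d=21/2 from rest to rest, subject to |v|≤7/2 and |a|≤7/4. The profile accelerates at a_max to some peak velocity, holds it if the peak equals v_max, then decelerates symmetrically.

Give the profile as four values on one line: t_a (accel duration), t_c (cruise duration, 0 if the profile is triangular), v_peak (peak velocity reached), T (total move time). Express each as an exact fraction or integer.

(v_max)²/a_max = (7/2)²/(7/4) = 7
21/2 ≥ 7 so v_max reached
t_a = (7/2)/(7/4) = 2; v_peak = 7/2
d_cruise = 21/2 − 7 = 7/2; t_c = (7/2)/(7/2) = 1
T = 2·2 + 1 = 5

t_a=2 t_c=1 v_peak=7/2 T=5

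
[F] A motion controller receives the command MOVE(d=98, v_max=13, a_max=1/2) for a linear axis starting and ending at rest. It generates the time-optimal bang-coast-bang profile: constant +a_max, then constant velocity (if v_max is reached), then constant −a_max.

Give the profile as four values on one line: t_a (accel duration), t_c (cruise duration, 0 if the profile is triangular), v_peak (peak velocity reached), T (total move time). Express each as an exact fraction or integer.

(v_max)²/a_max = 13²/(1/2) = 338
98 < 338 → triangular
v_peak = √(98·1/2) = √49 = 7
t_a = 7/(1/2) = 14; t_c = 0
T = 2·14 = 28

t_a=14 t_c=0 v_peak=7 T=28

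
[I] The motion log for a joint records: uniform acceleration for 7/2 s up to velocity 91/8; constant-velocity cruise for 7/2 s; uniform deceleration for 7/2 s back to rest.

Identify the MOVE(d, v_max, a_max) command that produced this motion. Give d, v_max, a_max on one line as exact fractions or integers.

d=637/8 v_max=91/8 a_max=13/4

a_max = (91/8)/(7/2) = 13/4
d_a = ½·91/8·7/2 = 637/32; d_c = 91/8·7/2 = 637/16
d = 2·637/32 + 637/16 = 637/8
t_c = 7/2 > 0 → v_max = v_peak = 91/8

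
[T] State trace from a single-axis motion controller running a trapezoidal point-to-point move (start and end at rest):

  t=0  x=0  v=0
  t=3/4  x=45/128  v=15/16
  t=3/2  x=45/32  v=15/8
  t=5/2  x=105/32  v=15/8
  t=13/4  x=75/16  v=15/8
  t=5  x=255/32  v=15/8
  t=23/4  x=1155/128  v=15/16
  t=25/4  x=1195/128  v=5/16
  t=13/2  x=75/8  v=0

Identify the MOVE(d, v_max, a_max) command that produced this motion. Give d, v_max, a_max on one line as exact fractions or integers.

final state: t=13/2, x=75/8, v=0 → d = 75/8
a_max = (15/16−0)/(3/4−0) = 5/4
max v = 15/8 over t∈[3/2,5] → v_max = 15/8
check: 15/8·(3/2+7/2) = 75/8 ✓

d=75/8 v_max=15/8 a_max=5/4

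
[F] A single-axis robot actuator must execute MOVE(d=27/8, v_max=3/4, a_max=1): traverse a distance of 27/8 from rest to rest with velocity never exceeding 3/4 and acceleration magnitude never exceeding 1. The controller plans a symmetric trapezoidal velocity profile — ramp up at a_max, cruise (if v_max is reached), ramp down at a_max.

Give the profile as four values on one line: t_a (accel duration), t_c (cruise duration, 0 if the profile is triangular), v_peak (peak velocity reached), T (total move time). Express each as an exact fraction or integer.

vₘ²/aₘ = (3/4)²/1 = 9/16
27/8 ≥ 9/16 → trapezoidal
t_a = (3/4)/1 = 3/4; v_peak = 3/4
d_cruise = 27/8 − 9/16 = 45/16; t_c = (45/16)/(3/4) = 15/4
T = 2·3/4 + 15/4 = 21/4

t_a=3/4 t_c=15/4 v_peak=3/4 T=21/4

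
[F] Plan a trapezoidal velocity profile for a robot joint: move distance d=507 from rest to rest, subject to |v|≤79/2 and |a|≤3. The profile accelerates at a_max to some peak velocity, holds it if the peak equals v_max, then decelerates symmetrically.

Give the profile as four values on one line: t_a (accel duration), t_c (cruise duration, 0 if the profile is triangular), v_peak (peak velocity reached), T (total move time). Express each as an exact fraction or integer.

vₘ²/aₘ = (79/2)²/3 = 6241/12
507 < 6241/12 ⇒ no cruise
v_peak = √(507·3) = √1521 = 39
t_a = 39/3 = 13; t_c = 0
T = 2·13 = 26

t_a=13 t_c=0 v_peak=39 T=26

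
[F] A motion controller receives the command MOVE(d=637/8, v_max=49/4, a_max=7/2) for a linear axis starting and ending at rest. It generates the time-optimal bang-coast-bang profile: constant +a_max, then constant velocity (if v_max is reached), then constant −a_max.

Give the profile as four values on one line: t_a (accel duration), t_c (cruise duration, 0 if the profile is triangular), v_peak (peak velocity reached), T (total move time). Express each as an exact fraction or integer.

vₘ²/aₘ = (49/4)²/(7/2) = 343/8
637/8 ≥ 343/8 ⇒ cruise phase
t_a = (49/4)/(7/2) = 7/2; v_peak = 49/4
d_cruise = 637/8 − 343/8 = 147/4; t_c = (147/4)/(49/4) = 3
T = 2·7/2 + 3 = 10

t_a=7/2 t_c=3 v_peak=49/4 T=10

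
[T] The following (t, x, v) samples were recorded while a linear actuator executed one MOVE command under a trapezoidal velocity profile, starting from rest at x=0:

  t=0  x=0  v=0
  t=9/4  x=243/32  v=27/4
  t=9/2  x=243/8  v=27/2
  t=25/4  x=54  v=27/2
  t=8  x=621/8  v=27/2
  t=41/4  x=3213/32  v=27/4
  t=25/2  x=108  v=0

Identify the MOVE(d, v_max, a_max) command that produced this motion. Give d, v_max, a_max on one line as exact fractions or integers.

d=108 v_max=27/2 a_max=3

final state: t=25/2, x=108, v=0 → d = 108
a_max = (27/4−0)/(9/4−0) = 3
max v = 27/2 over t∈[9/2,8] → v_max = 27/2
check: 27/2·(9/2+7/2) = 108 ✓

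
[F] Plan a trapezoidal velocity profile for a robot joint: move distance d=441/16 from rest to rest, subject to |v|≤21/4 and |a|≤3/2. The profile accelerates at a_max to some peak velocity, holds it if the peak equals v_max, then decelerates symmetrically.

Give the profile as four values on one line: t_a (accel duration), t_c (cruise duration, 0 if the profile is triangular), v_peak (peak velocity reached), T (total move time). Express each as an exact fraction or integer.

t_a=7/2 t_c=7/4 v_peak=21/4 T=35/4

vₘ²/aₘ = (21/4)²/(3/2) = 147/8
441/16 ≥ 147/8 ⇒ cruise phase
t_a = (21/4)/(3/2) = 7/2; v_peak = 21/4
d_cruise = 441/16 − 147/8 = 147/16; t_c = (147/16)/(21/4) = 7/4
T = 2·7/2 + 7/4 = 35/4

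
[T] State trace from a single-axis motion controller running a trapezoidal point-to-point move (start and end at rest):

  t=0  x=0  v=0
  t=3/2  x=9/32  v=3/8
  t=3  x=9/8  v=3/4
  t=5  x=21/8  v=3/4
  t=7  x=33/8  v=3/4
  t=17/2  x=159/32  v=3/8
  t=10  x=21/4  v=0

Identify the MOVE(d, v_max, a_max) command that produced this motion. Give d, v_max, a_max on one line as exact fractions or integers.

final state: t=10, x=21/4, v=0 → d = 21/4
a_max = (3/8−0)/(3/2−0) = 1/4
max v = 3/4 over t∈[3,7] → v_max = 3/4
check: 3/4·(3+4) = 21/4 ✓

d=21/4 v_max=3/4 a_max=1/4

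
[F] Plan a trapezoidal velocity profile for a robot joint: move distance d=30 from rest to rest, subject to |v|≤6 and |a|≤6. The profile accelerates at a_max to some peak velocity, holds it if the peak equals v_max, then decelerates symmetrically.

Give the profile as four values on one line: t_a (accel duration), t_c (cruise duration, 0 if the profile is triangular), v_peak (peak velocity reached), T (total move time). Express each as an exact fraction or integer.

t_a=1 t_c=4 v_peak=6 T=6

vₘ²/aₘ = 6²/6 = 6
30 ≥ 6 so v_max reached
t_a = 6/6 = 1; v_peak = 6
d_cruise = 30 − 6 = 24; t_c = 24/6 = 4
T = 2·1 + 4 = 6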